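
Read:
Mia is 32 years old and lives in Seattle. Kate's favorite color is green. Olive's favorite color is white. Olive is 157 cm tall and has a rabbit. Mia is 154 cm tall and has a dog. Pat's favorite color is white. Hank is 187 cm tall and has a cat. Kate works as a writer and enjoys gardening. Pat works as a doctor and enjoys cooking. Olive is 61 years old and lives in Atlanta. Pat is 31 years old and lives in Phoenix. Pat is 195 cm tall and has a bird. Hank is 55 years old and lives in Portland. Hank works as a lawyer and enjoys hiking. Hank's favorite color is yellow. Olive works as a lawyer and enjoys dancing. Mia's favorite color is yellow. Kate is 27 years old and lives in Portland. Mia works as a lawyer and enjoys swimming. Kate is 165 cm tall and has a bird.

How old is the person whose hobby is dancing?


Person with hobby=dancing is Olive, age 61

61


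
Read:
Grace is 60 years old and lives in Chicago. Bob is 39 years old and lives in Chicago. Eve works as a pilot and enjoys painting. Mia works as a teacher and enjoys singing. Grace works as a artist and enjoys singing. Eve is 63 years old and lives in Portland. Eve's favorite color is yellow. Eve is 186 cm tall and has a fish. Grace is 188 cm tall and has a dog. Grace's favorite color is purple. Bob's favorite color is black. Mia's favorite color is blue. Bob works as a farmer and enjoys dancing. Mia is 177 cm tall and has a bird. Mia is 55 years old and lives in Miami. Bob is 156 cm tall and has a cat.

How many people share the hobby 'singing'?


Count: 2

2


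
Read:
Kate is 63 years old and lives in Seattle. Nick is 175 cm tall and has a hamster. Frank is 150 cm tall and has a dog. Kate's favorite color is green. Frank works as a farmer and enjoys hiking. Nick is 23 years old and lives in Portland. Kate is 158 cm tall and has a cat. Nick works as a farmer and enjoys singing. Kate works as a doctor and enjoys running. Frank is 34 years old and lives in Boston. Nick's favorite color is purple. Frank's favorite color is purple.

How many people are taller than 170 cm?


Taller than 170: 1

1


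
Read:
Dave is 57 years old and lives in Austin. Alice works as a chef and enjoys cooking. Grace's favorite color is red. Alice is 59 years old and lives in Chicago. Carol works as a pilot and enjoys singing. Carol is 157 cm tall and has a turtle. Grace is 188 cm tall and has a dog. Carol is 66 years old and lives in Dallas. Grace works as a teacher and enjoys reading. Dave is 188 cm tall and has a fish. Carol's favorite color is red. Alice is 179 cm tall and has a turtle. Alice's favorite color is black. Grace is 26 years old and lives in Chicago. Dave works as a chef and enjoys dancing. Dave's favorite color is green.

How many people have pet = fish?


Count: 1

1


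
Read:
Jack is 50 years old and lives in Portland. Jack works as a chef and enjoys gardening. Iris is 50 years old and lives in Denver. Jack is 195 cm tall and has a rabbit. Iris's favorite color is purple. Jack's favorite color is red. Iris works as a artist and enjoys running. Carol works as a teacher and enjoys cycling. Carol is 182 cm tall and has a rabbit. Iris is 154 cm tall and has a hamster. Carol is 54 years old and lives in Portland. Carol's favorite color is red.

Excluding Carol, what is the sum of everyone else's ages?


Sum (excluding Carol): 100

100


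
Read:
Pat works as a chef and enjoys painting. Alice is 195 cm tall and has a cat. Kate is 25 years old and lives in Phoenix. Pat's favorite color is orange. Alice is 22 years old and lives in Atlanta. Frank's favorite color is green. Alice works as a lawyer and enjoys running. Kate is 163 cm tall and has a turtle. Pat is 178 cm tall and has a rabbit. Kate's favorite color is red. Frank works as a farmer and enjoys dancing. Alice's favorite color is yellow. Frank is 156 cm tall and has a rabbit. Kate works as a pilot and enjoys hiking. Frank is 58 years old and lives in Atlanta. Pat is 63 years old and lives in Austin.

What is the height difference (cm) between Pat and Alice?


|178 - 195| = 17

17


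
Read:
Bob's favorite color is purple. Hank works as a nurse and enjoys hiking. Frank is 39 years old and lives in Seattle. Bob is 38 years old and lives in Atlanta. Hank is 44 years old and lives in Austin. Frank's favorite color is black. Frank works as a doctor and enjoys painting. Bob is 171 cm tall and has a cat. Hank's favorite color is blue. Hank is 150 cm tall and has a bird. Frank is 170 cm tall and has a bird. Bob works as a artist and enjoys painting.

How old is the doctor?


The doctor is Frank, age 39

39


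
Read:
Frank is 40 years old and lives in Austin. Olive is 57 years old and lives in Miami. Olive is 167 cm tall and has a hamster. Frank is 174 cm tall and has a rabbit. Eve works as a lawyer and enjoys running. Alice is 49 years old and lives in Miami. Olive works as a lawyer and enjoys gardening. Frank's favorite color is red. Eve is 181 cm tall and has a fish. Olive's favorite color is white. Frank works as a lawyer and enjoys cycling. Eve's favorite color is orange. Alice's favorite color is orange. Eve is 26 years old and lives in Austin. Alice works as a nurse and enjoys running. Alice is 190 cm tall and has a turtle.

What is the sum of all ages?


26+40+57+49 = 172

172


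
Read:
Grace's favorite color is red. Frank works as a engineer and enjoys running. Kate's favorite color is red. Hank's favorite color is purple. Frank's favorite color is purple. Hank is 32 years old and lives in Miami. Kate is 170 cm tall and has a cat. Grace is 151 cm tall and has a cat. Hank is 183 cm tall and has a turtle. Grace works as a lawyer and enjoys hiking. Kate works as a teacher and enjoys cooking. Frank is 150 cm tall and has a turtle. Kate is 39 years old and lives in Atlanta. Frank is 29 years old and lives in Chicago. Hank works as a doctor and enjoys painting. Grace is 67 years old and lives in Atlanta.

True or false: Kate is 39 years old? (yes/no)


Kate is actually 39. yes

yes


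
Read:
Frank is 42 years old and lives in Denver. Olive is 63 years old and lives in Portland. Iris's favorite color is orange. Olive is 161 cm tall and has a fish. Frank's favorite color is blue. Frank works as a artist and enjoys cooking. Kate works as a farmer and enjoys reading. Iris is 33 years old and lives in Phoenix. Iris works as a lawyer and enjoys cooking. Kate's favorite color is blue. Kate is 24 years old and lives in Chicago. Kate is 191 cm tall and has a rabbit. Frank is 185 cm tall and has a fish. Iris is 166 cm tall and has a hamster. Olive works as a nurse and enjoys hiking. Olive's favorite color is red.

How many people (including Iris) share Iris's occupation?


Iris is a lawyer. Count = 1

1


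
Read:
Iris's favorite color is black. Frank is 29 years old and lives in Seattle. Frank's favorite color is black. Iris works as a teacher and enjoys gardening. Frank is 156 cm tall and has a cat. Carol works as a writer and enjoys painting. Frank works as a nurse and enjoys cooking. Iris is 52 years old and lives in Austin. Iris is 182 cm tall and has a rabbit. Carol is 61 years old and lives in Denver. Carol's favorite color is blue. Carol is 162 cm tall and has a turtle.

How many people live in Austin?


Count in Austin: 1

1


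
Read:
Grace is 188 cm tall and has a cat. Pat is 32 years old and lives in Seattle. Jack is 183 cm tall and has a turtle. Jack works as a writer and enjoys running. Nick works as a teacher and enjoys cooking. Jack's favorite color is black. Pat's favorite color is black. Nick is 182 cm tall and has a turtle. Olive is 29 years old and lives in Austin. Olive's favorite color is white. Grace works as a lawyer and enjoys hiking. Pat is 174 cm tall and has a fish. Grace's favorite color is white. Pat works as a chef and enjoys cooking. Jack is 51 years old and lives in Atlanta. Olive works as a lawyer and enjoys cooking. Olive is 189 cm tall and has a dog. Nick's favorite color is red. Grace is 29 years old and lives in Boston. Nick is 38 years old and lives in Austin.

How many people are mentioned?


People: Nick, Pat, Olive, Grace, Jack. Count = 5

5


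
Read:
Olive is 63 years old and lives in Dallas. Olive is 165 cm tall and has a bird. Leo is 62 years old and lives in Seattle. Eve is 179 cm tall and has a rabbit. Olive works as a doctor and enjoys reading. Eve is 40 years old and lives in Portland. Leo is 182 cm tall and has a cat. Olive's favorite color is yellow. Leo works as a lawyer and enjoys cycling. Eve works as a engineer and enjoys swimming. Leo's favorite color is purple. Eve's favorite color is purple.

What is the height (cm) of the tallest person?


Tallest: Leo at 182 cm

182


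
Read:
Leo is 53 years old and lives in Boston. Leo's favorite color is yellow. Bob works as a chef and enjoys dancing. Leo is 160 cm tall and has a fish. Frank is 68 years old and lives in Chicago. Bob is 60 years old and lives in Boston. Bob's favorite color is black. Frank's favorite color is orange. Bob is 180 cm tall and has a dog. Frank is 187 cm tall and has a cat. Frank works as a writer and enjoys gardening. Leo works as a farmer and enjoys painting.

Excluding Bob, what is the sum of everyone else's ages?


Sum (excluding Bob): 121

121


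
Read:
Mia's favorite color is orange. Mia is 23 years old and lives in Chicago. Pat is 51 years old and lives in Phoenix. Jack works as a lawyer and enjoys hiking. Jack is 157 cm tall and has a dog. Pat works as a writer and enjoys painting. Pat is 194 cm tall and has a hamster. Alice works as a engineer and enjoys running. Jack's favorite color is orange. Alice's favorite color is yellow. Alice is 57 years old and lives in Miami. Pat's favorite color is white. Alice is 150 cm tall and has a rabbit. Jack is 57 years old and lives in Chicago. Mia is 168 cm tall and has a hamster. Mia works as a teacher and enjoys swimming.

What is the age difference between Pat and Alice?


|51 - 57| = 6

6


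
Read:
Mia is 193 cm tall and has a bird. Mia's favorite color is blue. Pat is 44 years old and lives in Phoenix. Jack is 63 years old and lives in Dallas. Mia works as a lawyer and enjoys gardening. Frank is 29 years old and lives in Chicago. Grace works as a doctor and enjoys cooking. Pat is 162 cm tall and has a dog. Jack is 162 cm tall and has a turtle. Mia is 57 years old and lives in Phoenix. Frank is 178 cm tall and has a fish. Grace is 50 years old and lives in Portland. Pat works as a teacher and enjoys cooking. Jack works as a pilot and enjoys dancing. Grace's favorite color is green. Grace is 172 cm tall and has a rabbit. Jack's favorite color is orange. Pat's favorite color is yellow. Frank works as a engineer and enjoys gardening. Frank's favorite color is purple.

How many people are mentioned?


People: Frank, Jack, Grace, Pat, Mia. Count = 5

5


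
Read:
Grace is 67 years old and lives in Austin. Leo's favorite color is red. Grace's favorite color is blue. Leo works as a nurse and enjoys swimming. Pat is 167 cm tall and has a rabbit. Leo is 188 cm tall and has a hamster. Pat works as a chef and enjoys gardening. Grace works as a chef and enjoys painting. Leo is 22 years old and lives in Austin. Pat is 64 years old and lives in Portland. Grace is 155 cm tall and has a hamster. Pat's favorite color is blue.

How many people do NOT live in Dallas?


Not in Dallas: 3

3


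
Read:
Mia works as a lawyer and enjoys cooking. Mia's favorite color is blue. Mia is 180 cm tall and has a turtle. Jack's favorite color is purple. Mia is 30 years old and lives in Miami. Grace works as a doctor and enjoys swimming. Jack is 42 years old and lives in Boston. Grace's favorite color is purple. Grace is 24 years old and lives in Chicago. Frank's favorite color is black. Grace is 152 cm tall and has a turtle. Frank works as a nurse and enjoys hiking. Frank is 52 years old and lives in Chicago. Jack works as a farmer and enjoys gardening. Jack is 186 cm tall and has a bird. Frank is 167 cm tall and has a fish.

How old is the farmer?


The farmer is Jack, age 42

42


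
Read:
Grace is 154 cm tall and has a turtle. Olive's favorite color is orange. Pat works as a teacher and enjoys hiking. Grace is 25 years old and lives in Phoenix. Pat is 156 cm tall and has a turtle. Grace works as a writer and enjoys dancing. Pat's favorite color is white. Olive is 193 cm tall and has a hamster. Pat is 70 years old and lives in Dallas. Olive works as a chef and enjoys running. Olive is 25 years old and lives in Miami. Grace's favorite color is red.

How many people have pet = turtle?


Count: 2

2


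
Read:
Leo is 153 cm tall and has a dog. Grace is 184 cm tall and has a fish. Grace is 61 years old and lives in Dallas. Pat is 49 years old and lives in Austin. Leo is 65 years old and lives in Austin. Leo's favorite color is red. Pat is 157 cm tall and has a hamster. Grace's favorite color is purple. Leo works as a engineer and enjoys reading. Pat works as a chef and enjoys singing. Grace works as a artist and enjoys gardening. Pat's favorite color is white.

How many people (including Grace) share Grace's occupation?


Grace is a artist. Count = 1

1


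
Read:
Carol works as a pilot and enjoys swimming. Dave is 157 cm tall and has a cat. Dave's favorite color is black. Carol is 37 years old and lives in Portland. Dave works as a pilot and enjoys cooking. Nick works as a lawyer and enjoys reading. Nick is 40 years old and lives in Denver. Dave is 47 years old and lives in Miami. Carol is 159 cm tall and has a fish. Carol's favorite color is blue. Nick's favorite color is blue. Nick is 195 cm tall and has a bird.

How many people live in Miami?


Count in Miami: 1

1


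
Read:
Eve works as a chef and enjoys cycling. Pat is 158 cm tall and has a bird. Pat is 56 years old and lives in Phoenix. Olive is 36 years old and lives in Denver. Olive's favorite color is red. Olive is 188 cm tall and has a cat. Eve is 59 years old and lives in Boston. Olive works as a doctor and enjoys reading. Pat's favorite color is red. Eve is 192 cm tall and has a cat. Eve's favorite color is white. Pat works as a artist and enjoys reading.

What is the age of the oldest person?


Oldest: Eve at 59

59


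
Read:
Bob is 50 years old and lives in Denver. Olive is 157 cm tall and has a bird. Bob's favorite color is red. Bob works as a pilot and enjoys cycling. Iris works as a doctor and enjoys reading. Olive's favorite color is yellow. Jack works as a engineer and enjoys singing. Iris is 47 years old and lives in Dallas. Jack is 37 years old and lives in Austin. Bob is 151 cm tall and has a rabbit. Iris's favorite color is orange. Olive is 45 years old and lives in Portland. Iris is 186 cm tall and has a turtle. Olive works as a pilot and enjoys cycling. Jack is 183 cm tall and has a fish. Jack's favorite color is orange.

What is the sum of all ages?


45+47+37+50 = 179

179


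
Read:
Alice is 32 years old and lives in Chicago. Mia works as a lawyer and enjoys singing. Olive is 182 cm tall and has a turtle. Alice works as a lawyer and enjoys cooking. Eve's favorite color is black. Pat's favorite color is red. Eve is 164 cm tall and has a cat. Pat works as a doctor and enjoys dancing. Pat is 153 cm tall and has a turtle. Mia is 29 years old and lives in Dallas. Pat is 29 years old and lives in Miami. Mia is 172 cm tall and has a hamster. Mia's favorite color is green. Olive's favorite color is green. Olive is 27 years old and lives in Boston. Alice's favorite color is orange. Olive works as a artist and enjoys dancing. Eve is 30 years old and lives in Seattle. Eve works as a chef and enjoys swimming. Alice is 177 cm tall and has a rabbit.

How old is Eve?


Eve is 30 years old

30


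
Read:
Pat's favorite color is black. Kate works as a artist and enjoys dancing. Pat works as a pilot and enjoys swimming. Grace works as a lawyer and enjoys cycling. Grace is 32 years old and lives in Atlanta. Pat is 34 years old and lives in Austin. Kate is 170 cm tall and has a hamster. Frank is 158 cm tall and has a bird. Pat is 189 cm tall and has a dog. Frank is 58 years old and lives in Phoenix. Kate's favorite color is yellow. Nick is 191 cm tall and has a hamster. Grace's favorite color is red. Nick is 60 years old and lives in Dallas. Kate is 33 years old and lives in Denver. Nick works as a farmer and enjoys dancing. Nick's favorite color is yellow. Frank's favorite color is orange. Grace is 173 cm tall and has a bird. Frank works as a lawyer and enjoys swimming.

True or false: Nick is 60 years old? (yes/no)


Nick is actually 60. yes

yes


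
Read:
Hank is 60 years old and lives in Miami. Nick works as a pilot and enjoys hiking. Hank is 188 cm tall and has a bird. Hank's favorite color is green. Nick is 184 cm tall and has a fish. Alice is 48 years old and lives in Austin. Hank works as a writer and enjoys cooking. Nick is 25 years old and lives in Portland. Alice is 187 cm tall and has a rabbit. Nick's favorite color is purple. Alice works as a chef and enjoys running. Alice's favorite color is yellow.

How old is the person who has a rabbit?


Person with rabbit is Alice, age 48

48


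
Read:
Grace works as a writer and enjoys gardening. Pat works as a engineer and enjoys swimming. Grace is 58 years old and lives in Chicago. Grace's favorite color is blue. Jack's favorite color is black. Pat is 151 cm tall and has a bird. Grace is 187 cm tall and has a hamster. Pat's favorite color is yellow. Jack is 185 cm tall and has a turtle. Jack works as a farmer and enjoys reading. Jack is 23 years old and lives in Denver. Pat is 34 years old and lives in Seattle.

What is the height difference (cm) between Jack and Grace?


|185 - 187| = 2

2


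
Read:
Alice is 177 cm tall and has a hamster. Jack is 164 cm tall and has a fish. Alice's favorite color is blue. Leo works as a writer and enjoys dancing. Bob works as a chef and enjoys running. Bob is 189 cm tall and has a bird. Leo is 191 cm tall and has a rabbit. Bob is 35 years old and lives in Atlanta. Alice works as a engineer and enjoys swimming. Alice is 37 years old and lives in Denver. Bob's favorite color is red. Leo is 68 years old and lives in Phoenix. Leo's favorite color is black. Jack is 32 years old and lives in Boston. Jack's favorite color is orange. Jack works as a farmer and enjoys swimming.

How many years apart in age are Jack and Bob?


32 vs 35, diff = 3

3


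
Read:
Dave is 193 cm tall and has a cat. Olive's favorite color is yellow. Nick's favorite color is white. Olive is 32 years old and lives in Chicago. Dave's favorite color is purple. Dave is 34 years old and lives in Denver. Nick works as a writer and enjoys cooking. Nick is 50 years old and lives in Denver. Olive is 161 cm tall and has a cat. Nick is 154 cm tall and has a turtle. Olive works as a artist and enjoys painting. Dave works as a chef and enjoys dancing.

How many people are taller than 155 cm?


Taller than 155: 2

2


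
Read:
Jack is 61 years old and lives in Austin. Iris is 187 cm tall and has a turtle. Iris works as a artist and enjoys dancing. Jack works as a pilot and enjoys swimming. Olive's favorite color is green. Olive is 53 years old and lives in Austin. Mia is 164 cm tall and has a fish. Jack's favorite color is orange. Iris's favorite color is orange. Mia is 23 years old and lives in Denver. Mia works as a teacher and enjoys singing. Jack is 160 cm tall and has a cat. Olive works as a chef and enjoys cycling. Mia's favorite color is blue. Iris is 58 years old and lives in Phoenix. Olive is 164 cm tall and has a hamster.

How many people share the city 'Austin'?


Count: 2

2


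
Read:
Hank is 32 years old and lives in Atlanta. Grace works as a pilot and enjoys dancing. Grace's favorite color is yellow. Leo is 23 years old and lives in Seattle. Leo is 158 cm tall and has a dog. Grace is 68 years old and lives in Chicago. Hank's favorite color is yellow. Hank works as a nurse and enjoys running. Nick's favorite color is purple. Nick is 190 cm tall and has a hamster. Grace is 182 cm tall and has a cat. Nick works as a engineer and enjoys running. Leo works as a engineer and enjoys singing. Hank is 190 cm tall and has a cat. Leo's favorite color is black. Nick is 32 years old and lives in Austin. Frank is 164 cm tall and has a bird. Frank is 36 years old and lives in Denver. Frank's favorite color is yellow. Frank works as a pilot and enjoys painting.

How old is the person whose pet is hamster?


Person with pet=hamster is Nick, age 32

32


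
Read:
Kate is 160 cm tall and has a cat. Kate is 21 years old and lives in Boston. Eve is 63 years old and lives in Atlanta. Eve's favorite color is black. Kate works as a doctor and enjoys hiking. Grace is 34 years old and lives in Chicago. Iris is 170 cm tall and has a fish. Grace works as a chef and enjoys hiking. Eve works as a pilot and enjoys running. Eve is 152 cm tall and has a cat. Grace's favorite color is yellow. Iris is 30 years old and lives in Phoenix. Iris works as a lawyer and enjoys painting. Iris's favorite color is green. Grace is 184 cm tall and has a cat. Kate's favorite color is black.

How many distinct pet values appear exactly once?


Unique pet values: 1

1


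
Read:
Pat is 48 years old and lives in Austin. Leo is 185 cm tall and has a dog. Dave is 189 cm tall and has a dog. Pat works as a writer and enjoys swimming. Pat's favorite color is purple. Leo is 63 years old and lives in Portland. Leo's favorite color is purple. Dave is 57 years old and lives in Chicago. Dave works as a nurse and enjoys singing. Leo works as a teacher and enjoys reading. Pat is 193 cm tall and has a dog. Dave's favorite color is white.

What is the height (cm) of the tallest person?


Tallest: Pat at 193 cm

193


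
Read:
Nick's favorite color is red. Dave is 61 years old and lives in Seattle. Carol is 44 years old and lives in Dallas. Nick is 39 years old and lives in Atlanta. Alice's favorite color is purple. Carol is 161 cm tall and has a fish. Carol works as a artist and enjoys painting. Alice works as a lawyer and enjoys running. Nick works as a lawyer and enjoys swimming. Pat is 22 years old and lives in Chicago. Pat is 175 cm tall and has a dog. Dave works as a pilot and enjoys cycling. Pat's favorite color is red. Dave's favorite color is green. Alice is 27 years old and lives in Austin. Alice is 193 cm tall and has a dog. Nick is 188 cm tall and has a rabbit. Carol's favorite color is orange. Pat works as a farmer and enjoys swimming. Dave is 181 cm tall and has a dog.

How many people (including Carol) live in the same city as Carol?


Carol lives in Dallas. Count = 1

1


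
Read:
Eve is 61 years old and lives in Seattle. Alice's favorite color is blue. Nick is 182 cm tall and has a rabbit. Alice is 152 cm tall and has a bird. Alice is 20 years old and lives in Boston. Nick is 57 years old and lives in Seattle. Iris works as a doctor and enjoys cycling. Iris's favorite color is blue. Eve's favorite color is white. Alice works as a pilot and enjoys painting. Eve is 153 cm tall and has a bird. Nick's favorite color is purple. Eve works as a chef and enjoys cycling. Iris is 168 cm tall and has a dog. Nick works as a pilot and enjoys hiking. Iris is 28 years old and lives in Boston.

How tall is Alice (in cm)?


Alice is 152 cm tall

152


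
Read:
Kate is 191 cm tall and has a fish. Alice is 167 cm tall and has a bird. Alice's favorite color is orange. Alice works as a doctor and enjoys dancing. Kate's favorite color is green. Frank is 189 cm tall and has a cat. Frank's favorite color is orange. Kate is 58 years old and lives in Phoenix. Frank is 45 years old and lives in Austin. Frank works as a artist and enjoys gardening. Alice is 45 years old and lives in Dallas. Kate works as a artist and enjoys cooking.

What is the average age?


Sum=148, n=3, avg=49.33

49.33


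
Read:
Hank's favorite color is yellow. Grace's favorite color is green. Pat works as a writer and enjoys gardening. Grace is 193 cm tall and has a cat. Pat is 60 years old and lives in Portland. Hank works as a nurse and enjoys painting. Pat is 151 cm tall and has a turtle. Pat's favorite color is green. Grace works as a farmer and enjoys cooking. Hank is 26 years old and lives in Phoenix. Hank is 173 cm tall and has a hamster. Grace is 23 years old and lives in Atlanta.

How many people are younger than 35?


Filter: 2

2


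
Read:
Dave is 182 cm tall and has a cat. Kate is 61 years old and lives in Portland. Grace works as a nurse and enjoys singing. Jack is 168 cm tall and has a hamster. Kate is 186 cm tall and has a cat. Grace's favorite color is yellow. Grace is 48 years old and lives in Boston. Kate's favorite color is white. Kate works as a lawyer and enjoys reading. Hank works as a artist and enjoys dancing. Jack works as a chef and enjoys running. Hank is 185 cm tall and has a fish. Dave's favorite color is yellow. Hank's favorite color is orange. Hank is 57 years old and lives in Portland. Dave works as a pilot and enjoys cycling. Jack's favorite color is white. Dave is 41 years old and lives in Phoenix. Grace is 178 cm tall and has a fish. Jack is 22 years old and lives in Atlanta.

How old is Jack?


Jack is 22 years old

22


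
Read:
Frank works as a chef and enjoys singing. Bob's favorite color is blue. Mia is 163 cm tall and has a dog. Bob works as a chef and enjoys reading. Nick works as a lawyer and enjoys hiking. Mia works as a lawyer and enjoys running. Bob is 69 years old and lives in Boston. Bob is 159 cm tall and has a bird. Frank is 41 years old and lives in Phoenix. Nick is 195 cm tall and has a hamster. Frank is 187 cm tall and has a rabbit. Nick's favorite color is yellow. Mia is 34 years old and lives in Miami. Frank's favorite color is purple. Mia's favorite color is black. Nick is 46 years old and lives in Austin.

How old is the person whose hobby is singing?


Person with hobby=singing is Frank, age 41

41


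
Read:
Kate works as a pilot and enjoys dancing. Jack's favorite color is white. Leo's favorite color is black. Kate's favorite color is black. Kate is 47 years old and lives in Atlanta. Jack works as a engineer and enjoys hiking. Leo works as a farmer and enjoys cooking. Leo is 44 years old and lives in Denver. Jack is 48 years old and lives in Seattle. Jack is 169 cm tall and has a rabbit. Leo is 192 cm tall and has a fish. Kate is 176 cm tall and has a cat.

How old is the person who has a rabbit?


Person with rabbit is Jack, age 48

48


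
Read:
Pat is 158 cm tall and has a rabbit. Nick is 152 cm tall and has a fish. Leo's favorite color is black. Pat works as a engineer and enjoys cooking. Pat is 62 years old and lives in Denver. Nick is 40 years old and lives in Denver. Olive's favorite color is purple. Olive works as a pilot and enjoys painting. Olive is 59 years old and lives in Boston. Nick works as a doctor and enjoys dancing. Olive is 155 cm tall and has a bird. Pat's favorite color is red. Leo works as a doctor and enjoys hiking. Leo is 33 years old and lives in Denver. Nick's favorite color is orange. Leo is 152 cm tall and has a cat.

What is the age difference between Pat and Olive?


|62 - 59| = 3

3


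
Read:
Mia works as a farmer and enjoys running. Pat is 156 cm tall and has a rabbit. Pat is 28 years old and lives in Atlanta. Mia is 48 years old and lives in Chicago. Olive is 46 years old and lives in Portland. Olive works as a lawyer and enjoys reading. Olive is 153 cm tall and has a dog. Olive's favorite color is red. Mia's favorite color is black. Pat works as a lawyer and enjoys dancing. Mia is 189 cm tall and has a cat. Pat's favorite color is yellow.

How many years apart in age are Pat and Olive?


28 vs 46, diff = 18

18


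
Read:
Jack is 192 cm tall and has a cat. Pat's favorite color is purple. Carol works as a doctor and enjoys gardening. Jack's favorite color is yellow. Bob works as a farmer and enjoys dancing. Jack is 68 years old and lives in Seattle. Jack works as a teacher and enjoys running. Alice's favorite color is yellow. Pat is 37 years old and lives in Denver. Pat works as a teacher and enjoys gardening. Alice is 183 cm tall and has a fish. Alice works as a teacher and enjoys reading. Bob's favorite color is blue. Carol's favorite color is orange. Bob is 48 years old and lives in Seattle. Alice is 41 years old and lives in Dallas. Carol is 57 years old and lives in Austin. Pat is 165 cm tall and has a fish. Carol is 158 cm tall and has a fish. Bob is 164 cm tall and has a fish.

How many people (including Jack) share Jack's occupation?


Jack is a teacher. Count = 3

3


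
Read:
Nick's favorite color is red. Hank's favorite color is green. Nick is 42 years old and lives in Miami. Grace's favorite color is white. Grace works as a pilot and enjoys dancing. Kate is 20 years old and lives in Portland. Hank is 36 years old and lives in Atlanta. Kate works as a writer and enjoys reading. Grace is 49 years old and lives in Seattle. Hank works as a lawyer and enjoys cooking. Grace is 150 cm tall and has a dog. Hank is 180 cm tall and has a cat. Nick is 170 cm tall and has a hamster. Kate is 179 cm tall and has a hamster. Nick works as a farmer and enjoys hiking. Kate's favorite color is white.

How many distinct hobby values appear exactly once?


Unique hobby values: 4

4


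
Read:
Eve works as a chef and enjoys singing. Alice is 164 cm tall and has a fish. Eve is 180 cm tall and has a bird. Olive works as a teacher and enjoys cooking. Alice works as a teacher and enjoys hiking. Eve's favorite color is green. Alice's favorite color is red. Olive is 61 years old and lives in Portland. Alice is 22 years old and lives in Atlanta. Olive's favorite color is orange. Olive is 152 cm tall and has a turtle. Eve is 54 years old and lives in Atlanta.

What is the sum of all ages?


61+54+22 = 137

137


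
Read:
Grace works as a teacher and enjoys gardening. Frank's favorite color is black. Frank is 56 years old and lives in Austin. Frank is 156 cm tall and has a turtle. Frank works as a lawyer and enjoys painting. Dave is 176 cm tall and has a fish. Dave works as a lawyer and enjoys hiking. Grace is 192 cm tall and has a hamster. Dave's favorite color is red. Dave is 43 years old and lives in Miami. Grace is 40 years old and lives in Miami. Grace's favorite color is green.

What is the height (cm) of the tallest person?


Tallest: Grace at 192 cm

192


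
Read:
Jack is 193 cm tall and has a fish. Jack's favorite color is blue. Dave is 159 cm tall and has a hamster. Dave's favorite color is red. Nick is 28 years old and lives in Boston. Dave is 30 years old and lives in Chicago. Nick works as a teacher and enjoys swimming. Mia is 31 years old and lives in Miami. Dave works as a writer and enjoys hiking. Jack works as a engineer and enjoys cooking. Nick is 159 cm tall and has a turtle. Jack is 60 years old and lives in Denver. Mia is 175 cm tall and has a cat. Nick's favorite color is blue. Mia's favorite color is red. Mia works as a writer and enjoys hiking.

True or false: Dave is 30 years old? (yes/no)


Dave is actually 30. yes

yes


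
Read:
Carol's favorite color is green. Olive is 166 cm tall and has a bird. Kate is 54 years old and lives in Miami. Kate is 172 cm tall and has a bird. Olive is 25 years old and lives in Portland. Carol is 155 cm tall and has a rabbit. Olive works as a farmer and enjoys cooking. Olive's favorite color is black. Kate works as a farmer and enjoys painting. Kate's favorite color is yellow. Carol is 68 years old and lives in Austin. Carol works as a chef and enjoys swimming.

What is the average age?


Sum=147, n=3, avg=49

49


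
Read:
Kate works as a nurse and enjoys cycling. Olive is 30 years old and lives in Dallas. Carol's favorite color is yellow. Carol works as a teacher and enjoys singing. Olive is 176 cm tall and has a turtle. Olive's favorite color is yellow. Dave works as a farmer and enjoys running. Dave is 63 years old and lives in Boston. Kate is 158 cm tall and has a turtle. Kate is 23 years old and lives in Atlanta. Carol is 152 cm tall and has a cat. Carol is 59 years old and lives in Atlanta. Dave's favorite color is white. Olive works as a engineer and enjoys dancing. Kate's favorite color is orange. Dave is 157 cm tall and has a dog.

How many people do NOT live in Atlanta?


Not in Atlanta: 2

2


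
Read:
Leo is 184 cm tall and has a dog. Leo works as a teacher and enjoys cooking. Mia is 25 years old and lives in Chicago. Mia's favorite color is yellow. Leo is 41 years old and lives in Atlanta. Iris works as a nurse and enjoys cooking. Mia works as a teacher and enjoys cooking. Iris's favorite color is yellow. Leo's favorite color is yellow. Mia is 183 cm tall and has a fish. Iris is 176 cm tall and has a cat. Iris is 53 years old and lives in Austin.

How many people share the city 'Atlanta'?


Count: 1

1


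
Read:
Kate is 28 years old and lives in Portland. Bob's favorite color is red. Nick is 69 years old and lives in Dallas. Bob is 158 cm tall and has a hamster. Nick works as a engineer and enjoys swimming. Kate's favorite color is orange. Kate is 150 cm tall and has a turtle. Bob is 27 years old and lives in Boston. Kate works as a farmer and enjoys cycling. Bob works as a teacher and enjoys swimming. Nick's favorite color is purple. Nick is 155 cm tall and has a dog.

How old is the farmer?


The farmer is Kate, age 28

28


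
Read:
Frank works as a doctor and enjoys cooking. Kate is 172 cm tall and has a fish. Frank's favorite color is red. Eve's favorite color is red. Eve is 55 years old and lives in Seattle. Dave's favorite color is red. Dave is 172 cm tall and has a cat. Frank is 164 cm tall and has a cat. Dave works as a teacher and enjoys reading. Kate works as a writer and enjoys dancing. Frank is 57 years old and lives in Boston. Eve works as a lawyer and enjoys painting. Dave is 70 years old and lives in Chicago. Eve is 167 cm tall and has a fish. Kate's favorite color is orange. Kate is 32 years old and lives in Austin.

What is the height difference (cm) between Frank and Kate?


|164 - 172| = 8

8


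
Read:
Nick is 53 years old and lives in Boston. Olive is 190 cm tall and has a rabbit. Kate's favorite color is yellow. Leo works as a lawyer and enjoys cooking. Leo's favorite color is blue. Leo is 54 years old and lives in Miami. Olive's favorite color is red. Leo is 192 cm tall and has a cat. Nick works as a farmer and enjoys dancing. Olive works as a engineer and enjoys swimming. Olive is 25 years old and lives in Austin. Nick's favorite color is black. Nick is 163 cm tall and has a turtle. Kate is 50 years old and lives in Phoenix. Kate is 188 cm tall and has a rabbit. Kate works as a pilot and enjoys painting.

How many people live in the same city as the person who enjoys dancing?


Person with hobby dancing is Nick, city Boston. Count = 1

1


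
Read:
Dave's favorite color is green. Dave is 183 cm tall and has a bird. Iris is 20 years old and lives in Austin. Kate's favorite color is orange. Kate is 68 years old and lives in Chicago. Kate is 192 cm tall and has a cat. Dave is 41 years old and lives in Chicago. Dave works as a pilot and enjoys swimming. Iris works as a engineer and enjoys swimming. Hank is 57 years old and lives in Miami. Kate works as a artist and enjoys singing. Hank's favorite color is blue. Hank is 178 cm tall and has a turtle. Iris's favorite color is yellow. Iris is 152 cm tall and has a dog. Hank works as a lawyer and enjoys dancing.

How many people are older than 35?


Filter: 3

3


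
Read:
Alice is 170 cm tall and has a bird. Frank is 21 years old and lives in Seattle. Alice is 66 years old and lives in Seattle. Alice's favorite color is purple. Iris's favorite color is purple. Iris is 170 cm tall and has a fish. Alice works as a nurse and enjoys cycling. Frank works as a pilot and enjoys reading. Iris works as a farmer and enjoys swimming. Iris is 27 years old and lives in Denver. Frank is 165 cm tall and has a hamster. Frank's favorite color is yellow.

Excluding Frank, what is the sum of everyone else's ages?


Sum (excluding Frank): 93

93


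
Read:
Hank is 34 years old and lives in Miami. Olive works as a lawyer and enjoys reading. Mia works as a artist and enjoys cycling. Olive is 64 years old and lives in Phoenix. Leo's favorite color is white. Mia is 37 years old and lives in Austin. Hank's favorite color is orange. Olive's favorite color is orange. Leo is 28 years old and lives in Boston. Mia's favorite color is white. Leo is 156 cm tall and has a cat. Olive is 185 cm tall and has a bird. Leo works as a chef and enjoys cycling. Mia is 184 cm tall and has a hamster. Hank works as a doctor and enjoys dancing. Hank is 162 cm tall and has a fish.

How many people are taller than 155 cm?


Taller than 155: 4

4


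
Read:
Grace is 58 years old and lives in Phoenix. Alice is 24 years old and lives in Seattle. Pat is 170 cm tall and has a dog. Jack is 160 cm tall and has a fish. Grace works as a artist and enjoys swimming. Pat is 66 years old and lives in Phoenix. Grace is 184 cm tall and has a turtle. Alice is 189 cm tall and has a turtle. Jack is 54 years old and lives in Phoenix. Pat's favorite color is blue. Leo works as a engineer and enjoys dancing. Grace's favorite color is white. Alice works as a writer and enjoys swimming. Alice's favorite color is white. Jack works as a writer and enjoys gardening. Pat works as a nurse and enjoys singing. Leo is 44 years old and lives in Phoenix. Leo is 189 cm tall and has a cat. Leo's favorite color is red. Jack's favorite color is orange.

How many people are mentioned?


People: Alice, Jack, Grace, Pat, Leo. Count = 5

5


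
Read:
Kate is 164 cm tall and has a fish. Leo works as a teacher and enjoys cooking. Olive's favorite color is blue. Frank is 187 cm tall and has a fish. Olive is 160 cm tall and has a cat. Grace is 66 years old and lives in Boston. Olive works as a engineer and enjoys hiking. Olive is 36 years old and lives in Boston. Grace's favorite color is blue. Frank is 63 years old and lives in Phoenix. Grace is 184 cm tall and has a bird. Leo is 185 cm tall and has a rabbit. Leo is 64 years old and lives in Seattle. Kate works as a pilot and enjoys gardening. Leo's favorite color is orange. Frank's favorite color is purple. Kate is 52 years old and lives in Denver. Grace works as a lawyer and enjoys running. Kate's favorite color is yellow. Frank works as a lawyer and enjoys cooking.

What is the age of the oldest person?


Oldest: Grace at 66

66


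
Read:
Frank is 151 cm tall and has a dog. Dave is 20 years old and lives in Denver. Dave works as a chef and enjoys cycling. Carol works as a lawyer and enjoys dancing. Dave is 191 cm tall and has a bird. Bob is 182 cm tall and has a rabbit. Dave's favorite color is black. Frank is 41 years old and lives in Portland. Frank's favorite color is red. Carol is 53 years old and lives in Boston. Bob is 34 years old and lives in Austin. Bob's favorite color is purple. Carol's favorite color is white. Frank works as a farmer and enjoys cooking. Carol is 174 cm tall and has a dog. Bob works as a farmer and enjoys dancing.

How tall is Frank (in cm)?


Frank is 151 cm tall

151


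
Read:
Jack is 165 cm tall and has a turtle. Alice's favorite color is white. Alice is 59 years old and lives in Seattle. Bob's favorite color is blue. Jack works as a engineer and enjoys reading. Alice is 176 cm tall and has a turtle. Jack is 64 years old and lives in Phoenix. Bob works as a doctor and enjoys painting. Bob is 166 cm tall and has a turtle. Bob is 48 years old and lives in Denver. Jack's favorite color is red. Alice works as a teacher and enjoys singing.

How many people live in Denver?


Count in Denver: 1

1


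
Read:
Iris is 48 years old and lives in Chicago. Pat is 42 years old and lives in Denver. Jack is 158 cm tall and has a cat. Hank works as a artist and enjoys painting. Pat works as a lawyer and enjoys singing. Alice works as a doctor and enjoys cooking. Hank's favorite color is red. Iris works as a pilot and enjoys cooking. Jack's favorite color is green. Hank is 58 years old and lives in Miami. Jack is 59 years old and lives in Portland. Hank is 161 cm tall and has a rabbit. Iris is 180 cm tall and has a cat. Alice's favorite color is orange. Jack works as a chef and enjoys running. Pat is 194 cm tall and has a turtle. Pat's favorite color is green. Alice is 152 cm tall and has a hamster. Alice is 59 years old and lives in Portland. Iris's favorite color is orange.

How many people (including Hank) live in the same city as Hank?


Hank lives in Miami. Count = 1

1
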